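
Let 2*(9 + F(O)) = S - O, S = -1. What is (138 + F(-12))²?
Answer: 72361/4 ≈ 18090.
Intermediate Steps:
F(O) = -19/2 - O/2 (F(O) = -9 + (-1 - O)/2 = -9 + (-½ - O/2) = -19/2 - O/2)
(138 + F(-12))² = (138 + (-19/2 - ½*(-12)))² = (138 + (-19/2 + 6))² = (138 - 7/2)² = (269/2)² = 72361/4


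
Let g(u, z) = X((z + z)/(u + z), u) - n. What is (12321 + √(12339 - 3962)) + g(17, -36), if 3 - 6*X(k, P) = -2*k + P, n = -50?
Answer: 705086/57 + √8377 ≈ 12461.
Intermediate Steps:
X(k, P) = ½ - P/6 + k/3 (X(k, P) = ½ - (-2*k + P)/6 = ½ - (P - 2*k)/6 = ½ + (-P/6 + k/3) = ½ - P/6 + k/3)
g(u, z) = 101/2 - u/6 + 2*z/(3*(u + z)) (g(u, z) = (½ - u/6 + ((z + z)/(u + z))/3) - 1*(-50) = (½ - u/6 + ((2*z)/(u + z))/3) + 50 = (½ - u/6 + (2*z/(u + z))/3) + 50 = (½ - u/6 + 2*z/(3*(u + z))) + 50 = 101/2 - u/6 + 2*z/(3*(u + z)))
(12321 + √(12339 - 3962)) + g(17, -36) = (12321 + √(12339 - 3962)) + (4*(-36) + (303 - 1*17)*(17 - 36))/(6*(17 - 36)) = (12321 + √8377) + (⅙)*(-144 + (303 - 17)*(-19))/(-19) = (12321 + √8377) + (⅙)*(-1/19)*(-144 + 286*(-19)) = (12321 + √8377) + (⅙)*(-1/19)*(-144 - 5434) = (12321 + √8377) + (⅙)*(-1/19)*(-5578) = (12321 + √8377) + 2789/57 = 705086/57 + √8377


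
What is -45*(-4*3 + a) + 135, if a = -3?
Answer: 810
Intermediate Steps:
-45*(-4*3 + a) + 135 = -45*(-4*3 - 3) + 135 = -45*(-12 - 3) + 135 = -45*(-15) + 135 = 675 + 135 = 810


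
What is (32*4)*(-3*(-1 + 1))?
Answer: 0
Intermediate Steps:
(32*4)*(-3*(-1 + 1)) = 128*(-3*0) = 128*0 = 0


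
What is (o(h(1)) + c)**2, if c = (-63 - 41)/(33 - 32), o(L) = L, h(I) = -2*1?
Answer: 11236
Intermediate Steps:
h(I) = -2
c = -104 (c = -104/1 = -104*1 = -104)
(o(h(1)) + c)**2 = (-2 - 104)**2 = (-106)**2 = 11236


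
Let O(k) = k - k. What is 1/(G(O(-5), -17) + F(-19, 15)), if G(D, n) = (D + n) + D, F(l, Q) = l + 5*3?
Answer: -1/21 ≈ -0.047619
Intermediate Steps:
F(l, Q) = 15 + l (F(l, Q) = l + 15 = 15 + l)
O(k) = 0
G(D, n) = n + 2*D
1/(G(O(-5), -17) + F(-19, 15)) = 1/((-17 + 2*0) + (15 - 19)) = 1/((-17 + 0) - 4) = 1/(-17 - 4) = 1/(-21) = -1/21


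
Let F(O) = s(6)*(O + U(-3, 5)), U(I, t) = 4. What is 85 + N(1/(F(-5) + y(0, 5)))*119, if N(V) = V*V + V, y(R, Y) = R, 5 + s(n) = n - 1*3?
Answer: 697/4 ≈ 174.25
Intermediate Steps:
s(n) = -8 + n (s(n) = -5 + (n - 1*3) = -5 + (n - 3) = -5 + (-3 + n) = -8 + n)
F(O) = -8 - 2*O (F(O) = (-8 + 6)*(O + 4) = -2*(4 + O) = -8 - 2*O)
N(V) = V + V² (N(V) = V² + V = V + V²)
85 + N(1/(F(-5) + y(0, 5)))*119 = 85 + ((1 + 1/((-8 - 2*(-5)) + 0))/((-8 - 2*(-5)) + 0))*119 = 85 + ((1 + 1/((-8 + 10) + 0))/((-8 + 10) + 0))*119 = 85 + ((1 + 1/(2 + 0))/(2 + 0))*119 = 85 + ((1 + 1/2)/2)*119 = 85 + ((1 + ½)/2)*119 = 85 + ((½)*(3/2))*119 = 85 + (¾)*119 = 85 + 357/4 = 697/4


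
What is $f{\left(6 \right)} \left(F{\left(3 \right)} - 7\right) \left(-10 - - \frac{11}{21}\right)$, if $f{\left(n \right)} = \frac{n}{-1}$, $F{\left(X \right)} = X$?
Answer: $- \frac{1592}{7} \approx -227.43$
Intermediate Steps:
$f{\left(n \right)} = - n$ ($f{\left(n \right)} = n \left(-1\right) = - n$)
$f{\left(6 \right)} \left(F{\left(3 \right)} - 7\right) \left(-10 - - \frac{11}{21}\right) = \left(-1\right) 6 \left(3 - 7\right) \left(-10 - - \frac{11}{21}\right) = \left(-6\right) \left(-4\right) \left(-10 - \left(-11\right) \frac{1}{21}\right) = 24 \left(-10 - - \frac{11}{21}\right) = 24 \left(-10 + \frac{11}{21}\right) = 24 \left(- \frac{199}{21}\right) = - \frac{1592}{7}$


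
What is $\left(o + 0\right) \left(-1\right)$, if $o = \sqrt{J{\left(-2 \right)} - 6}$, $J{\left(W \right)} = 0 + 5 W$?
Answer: $- 4 i \approx - 4.0 i$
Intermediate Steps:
$J{\left(W \right)} = 5 W$
$o = 4 i$ ($o = \sqrt{5 \left(-2\right) - 6} = \sqrt{-10 - 6} = \sqrt{-16} = 4 i \approx 4.0 i$)
$\left(o + 0\right) \left(-1\right) = \left(4 i + 0\right) \left(-1\right) = 4 i \left(-1\right) = - 4 i$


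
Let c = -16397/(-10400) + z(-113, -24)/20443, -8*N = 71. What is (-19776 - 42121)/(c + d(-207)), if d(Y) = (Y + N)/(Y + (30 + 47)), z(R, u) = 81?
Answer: -1196340714400/62645171 ≈ -19097.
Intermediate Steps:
N = -71/8 (N = -1/8*71 = -71/8 ≈ -8.8750)
d(Y) = (-71/8 + Y)/(77 + Y) (d(Y) = (Y - 71/8)/(Y + (30 + 47)) = (-71/8 + Y)/(Y + 77) = (-71/8 + Y)/(77 + Y))
c = 336046271/212607200 (c = -16397/(-10400) + 81/20443 = -16397*(-1/10400) + 81*(1/20443) = 16397/10400 + 81/20443 = 336046271/212607200 ≈ 1.5806)
(-19776 - 42121)/(c + d(-207)) = (-19776 - 42121)/(336046271/212607200 + (-71/8 - 207)/(77 - 207)) = -61897/(336046271/212607200 - 1727/8/(-130)) = -61897/(336046271/212607200 - 1/130*(-1727/8)) = -61897/(336046271/212607200 + 1727/1040) = -61897/689096881/212607200 = -61897*212607200/689096881 = -1196340714400/62645171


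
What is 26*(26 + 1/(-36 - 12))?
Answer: 16211/24 ≈ 675.46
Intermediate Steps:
26*(26 + 1/(-36 - 12)) = 26*(26 + 1/(-48)) = 26*(26 - 1/48) = 26*(1247/48) = 16211/24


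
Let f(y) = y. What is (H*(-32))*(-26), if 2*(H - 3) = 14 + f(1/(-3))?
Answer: 24544/3 ≈ 8181.3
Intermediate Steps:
H = 59/6 (H = 3 + (14 + 1/(-3))/2 = 3 + (14 - ⅓)/2 = 3 + (½)*(41/3) = 3 + 41/6 = 59/6 ≈ 9.8333)
(H*(-32))*(-26) = ((59/6)*(-32))*(-26) = -944/3*(-26) = 24544/3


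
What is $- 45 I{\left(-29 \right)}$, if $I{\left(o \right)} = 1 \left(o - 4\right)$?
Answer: $1485$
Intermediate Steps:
$I{\left(o \right)} = -4 + o$ ($I{\left(o \right)} = 1 \left(-4 + o\right) = -4 + o$)
$- 45 I{\left(-29 \right)} = - 45 \left(-4 - 29\right) = \left(-45\right) \left(-33\right) = 1485$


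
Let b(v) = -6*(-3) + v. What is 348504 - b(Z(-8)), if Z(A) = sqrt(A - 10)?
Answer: 348486 - 3*I*sqrt(2) ≈ 3.4849e+5 - 4.2426*I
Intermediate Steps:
Z(A) = sqrt(-10 + A)
b(v) = 18 + v
348504 - b(Z(-8)) = 348504 - (18 + sqrt(-10 - 8)) = 348504 - (18 + sqrt(-18)) = 348504 - (18 + 3*I*sqrt(2)) = 348504 + (-18 - 3*I*sqrt(2)) = 348486 - 3*I*sqrt(2)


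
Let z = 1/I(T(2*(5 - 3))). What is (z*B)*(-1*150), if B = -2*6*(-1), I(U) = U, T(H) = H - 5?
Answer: 1800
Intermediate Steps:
T(H) = -5 + H
B = 12 (B = -12*(-1) = 12)
z = -1 (z = 1/(-5 + 2*(5 - 3)) = 1/(-5 + 2*2) = 1/(-5 + 4) = 1/(-1) = -1)
(z*B)*(-1*150) = (-1*12)*(-1*150) = -12*(-150) = 1800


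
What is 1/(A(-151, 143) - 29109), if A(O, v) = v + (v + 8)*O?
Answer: -1/51767 ≈ -1.9317e-5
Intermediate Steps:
A(O, v) = v + O*(8 + v) (A(O, v) = v + (8 + v)*O = v + O*(8 + v))
1/(A(-151, 143) - 29109) = 1/((143 + 8*(-151) - 151*143) - 29109) = 1/((143 - 1208 - 21593) - 29109) = 1/(-22658 - 29109) = 1/(-51767) = -1/51767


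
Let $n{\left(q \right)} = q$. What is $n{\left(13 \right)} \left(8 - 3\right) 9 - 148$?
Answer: $437$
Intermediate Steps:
$n{\left(13 \right)} \left(8 - 3\right) 9 - 148 = 13 \left(8 - 3\right) 9 - 148 = 13 \cdot 5 \cdot 9 - 148 = 13 \cdot 45 - 148 = 585 - 148 = 437$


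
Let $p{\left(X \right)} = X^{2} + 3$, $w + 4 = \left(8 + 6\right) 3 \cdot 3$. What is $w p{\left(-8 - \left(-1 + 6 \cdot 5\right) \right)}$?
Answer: $167384$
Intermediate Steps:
$w = 122$ ($w = -4 + \left(8 + 6\right) 3 \cdot 3 = -4 + 14 \cdot 9 = -4 + 126 = 122$)
$p{\left(X \right)} = 3 + X^{2}$
$w p{\left(-8 - \left(-1 + 6 \cdot 5\right) \right)} = 122 \left(3 + \left(-8 - \left(-1 + 6 \cdot 5\right)\right)^{2}\right) = 122 \left(3 + \left(-8 - \left(-1 + 30\right)\right)^{2}\right) = 122 \left(3 + \left(-8 - 29\right)^{2}\right) = 122 \left(3 + \left(-37\right)^{2}\right) = 122 \left(3 + 1369\right) = 122 \cdot 1372 = 167384$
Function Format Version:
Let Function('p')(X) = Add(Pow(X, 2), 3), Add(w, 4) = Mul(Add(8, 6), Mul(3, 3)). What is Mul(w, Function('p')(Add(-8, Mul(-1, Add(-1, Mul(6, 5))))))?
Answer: 167384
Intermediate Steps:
w = 122 (w = Add(-4, Mul(Add(8, 6), Mul(3, 3))) = Add(-4, Mul(14, 9)) = Add(-4, 126) = 122)
Function('p')(X) = Add(3, Pow(X, 2))
Mul(w, Function('p')(Add(-8, Mul(-1, Add(-1, Mul(6, 5)))))) = Mul(122, Add(3, Pow(Add(-8, Mul(-1, Add(-1, Mul(6, 5)))), 2))) = Mul(122, Add(3, Pow(Add(-8, Mul(-1, Add(-1, 30))), 2))) = Mul(122, Add(3, Pow(Add(-8, Mul(-1, 29)), 2))) = Mul(122, Add(3, Pow(Add(-8, -29), 2))) = Mul(122, Add(3, Pow(-37, 2))) = Mul(122, Add(3, 1369)) = Mul(122, 1372) = 167384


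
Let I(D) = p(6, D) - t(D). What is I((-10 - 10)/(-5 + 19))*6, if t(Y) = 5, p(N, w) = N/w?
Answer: -276/5 ≈ -55.200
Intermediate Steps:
I(D) = -5 + 6/D (I(D) = 6/D - 1*5 = 6/D - 5 = -5 + 6/D)
I((-10 - 10)/(-5 + 19))*6 = (-5 + 6/(((-10 - 10)/(-5 + 19))))*6 = (-5 + 6/((-20/14)))*6 = (-5 + 6/((-20*1/14)))*6 = (-5 + 6/(-10/7))*6 = (-5 + 6*(-7/10))*6 = (-5 - 21/5)*6 = -46/5*6 = -276/5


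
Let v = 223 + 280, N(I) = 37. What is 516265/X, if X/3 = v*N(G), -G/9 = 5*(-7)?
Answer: 516265/55833 ≈ 9.2466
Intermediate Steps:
G = 315 (G = -45*(-7) = -9*(-35) = 315)
v = 503
X = 55833 (X = 3*(503*37) = 3*18611 = 55833)
516265/X = 516265/55833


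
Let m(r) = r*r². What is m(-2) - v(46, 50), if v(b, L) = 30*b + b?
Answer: -1434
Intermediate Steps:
v(b, L) = 31*b
m(r) = r³
m(-2) - v(46, 50) = (-2)³ - 31*46 = -8 - 1*1426 = -8 - 1426 = -1434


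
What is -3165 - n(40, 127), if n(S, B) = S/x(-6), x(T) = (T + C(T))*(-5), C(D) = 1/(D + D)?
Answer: -231141/73 ≈ -3166.3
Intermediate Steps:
C(D) = 1/(2*D)
x(T) = -5*T - 5/(2*T) (x(T) = (T + 1/(2*T))*(-5) = -5*T - 5/(2*T))
n(S, B) = 12*S/365 (n(S, B) = S/(-5*(-6) - 5/2/(-6)) = S/(30 - 5/2*(-⅙)) = S/(30 + 5/12) = S/(365/12) = S*(12/365) = 12*S/365)
-3165 - n(40, 127) = -3165 - 12*40/365 = -3165 - 1*96/73 = -3165 - 96/73 = -231141/73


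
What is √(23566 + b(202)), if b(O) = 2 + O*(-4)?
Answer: 2*√5690 ≈ 150.86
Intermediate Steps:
b(O) = 2 - 4*O
√(23566 + b(202)) = √(23566 + (2 - 4*202)) = √(23566 + (2 - 808)) = √(23566 - 806) = √22760 = 2*√5690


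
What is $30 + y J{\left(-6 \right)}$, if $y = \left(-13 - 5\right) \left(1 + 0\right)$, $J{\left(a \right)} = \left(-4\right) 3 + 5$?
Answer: $156$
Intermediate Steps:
$J{\left(a \right)} = -7$ ($J{\left(a \right)} = -12 + 5 = -7$)
$y = -18$ ($y = \left(-18\right) 1 = -18$)
$30 + y J{\left(-6 \right)} = 30 - -126 = 30 + 126 = 156$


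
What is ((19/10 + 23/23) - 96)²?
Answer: 866761/100 ≈ 8667.6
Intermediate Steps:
((19/10 + 23/23) - 96)² = ((19*(⅒) + 23*(1/23)) - 96)² = ((19/10 + 1) - 96)² = (29/10 - 96)² = (-931/10)² = 866761/100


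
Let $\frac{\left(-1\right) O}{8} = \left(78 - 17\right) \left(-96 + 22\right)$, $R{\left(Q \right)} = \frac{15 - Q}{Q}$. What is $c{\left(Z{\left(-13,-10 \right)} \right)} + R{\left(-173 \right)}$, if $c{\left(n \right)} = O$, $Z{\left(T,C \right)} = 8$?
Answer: $\frac{6247188}{173} \approx 36111.0$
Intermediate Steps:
$R{\left(Q \right)} = \frac{15 - Q}{Q}$
$O = 36112$ ($O = - 8 \left(78 - 17\right) \left(-96 + 22\right) = - 8 \cdot 61 \left(-74\right) = \left(-8\right) \left(-4514\right) = 36112$)
$c{\left(n \right)} = 36112$
$c{\left(Z{\left(-13,-10 \right)} \right)} + R{\left(-173 \right)} = 36112 + \frac{15 - -173}{-173} = 36112 - \frac{15 + 173}{173} = 36112 - \frac{188}{173} = \frac{6247188}{173}$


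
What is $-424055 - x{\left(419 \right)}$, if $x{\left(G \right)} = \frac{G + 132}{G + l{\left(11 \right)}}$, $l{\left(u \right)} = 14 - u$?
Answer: $- \frac{178951761}{422} \approx -4.2406 \cdot 10^{5}$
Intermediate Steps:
$x{\left(G \right)} = \frac{132 + G}{3 + G}$ ($x{\left(G \right)} = \frac{G + 132}{G + \left(14 - 11\right)} = \frac{132 + G}{G + \left(14 - 11\right)} = \frac{132 + G}{G + 3} = \frac{132 + G}{3 + G}$)
$-424055 - x{\left(419 \right)} = -424055 - \frac{132 + 419}{3 + 419} = -424055 - \frac{1}{422} \cdot 551 = -424055 - \frac{551}{422} = - \frac{178951761}{422}$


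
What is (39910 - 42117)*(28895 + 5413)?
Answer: -75717756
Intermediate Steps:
(39910 - 42117)*(28895 + 5413) = -2207*34308 = -75717756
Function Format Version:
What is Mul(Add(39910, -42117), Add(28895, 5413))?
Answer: -75717756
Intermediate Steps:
Mul(Add(39910, -42117), Add(28895, 5413)) = Mul(-2207, 34308) = -75717756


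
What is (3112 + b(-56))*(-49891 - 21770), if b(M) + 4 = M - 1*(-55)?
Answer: -222650727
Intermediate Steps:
b(M) = 51 + M (b(M) = -4 + (M - 1*(-55)) = -4 + (M + 55) = -4 + (55 + M) = 51 + M)
(3112 + b(-56))*(-49891 - 21770) = (3112 + (51 - 56))*(-49891 - 21770) = (3112 - 5)*(-71661) = 3107*(-71661) = -222650727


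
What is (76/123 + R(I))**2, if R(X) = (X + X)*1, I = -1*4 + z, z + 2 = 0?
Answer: 1960000/15129 ≈ 129.55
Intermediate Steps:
z = -2 (z = -2 + 0 = -2)
I = -6 (I = -1*4 - 2 = -4 - 2 = -6)
R(X) = 2*X (R(X) = (2*X)*1 = 2*X)
(76/123 + R(I))**2 = (76/123 + 2*(-6))**2 = (76*(1/123) - 12)**2 = (76/123 - 12)**2 = (-1400/123)**2 = 1960000/15129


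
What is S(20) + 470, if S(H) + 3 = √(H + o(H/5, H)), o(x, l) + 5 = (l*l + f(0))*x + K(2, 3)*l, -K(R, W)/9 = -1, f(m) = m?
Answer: 467 + √1795 ≈ 509.37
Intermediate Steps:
K(R, W) = 9 (K(R, W) = -9*(-1) = 9)
o(x, l) = -5 + 9*l + x*l² (o(x, l) = -5 + ((l*l + 0)*x + 9*l) = -5 + ((l² + 0)*x + 9*l) = -5 + (l²*x + 9*l) = -5 + (x*l² + 9*l) = -5 + (9*l + x*l²) = -5 + 9*l + x*l²)
S(H) = -3 + √(-5 + 10*H + H³/5) (S(H) = -3 + √(H + (-5 + 9*H + (H/5)*H²)) = -3 + √(H + (-5 + 9*H + H³/5)) = -3 + √(-5 + 10*H + H³/5))
S(20) + 470 = (-3 + √(-125 + 5*20³ + 250*20)/5) + 470 = (-3 + √(-125 + 5*8000 + 5000)/5) + 470 = (-3 + √(-125 + 40000 + 5000)/5) + 470 = (-3 + √44875/5) + 470 = (-3 + (5*√1795)/5) + 470 = (-3 + √1795) + 470 = 467 + √1795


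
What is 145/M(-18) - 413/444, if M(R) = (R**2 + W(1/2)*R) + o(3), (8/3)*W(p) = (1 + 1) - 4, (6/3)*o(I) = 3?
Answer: -8403/16724 ≈ -0.50245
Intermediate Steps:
o(I) = 3/2 (o(I) = (1/2)*3 = 3/2)
W(p) = -3/4 (W(p) = 3*((1 + 1) - 4)/8 = 3*(2 - 4)/8 = (3/8)*(-2) = -3/4)
M(R) = 3/2 + R**2 - 3*R/4 (M(R) = (R**2 - 3*R/4) + 3/2 = 3/2 + R**2 - 3*R/4)
145/M(-18) - 413/444 = 145/(3/2 + (-18)**2 - 3/4*(-18)) - 413/444 = 145/(3/2 + 324 + 27/2) - 413*1/444 = 145/339 - 413/444 = -8403/16724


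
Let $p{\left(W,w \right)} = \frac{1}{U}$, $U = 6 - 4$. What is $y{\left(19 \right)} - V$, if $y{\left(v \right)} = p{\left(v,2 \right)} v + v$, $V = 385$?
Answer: $- \frac{713}{2} \approx -356.5$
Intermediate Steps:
$U = 2$ ($U = 6 - 4 = 2$)
$p{\left(W,w \right)} = \frac{1}{2}$
$y{\left(v \right)} = \frac{3 v}{2}$ ($y{\left(v \right)} = \frac{v}{2} + v = \frac{3 v}{2}$)
$y{\left(19 \right)} - V = \frac{3}{2} \cdot 19 - 385 = \frac{57}{2} - 385 = - \frac{713}{2}$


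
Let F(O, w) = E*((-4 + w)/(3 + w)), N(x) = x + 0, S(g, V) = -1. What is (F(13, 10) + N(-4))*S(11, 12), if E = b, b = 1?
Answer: 46/13 ≈ 3.5385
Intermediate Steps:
E = 1
N(x) = x
F(O, w) = (-4 + w)/(3 + w) (F(O, w) = 1*((-4 + w)/(3 + w)) = (-4 + w)/(3 + w))
(F(13, 10) + N(-4))*S(11, 12) = ((-4 + 10)/(3 + 10) - 4)*(-1) = (6/13 - 4)*(-1) = -46/13*(-1) = 46/13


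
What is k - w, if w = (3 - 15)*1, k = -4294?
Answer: -4282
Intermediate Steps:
w = -12 (w = -12*1 = -12)
k - w = -4294 - 1*(-12) = -4294 + 12 = -4282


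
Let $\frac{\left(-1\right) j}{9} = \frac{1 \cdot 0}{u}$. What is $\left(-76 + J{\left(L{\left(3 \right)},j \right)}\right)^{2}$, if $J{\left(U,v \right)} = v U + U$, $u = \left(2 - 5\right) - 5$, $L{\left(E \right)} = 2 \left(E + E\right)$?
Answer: $4096$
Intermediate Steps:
$L{\left(E \right)} = 4 E$ ($L{\left(E \right)} = 2 \cdot 2 E = 4 E$)
$u = -8$ ($u = -3 - 5 = -8$)
$j = 0$ ($j = - 9 \frac{1 \cdot 0}{-8} = - 9 \cdot 0 \left(- \frac{1}{8}\right) = \left(-9\right) 0 = 0$)
$J{\left(U,v \right)} = U + U v$ ($J{\left(U,v \right)} = U v + U = U + U v$)
$\left(-76 + J{\left(L{\left(3 \right)},j \right)}\right)^{2} = \left(-76 + 4 \cdot 3 \left(1 + 0\right)\right)^{2} = \left(-76 + 12 \cdot 1\right)^{2} = \left(-76 + 12\right)^{2} = \left(-64\right)^{2} = 4096$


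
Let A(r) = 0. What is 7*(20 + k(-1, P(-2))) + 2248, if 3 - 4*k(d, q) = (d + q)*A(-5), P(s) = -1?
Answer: 9573/4 ≈ 2393.3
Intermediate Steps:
k(d, q) = 3/4 (k(d, q) = 3/4 - (d + q)*0/4 = 3/4 - 1/4*0 = 3/4 + 0 = 3/4)
7*(20 + k(-1, P(-2))) + 2248 = 7*(20 + 3/4) + 2248 = 7*(83/4) + 2248 = 581/4 + 2248 = 9573/4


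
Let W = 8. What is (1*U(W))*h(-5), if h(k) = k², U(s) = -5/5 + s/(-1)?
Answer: -225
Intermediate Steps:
U(s) = -1 - s (U(s) = -5*⅕ + s*(-1) = -1 - s)
(1*U(W))*h(-5) = (1*(-1 - 1*8))*(-5)² = (1*(-1 - 8))*25 = (1*(-9))*25 = -9*25 = -225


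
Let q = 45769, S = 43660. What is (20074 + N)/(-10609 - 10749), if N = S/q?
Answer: -12416359/13209923 ≈ -0.93993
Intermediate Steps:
N = 1180/1237 (N = 43660/45769 = 43660*(1/45769) = 1180/1237 ≈ 0.95392)
(20074 + N)/(-10609 - 10749) = (20074 + 1180/1237)/(-10609 - 10749) = (24832718/1237)/(-21358) = (24832718/1237)*(-1/21358) = -12416359/13209923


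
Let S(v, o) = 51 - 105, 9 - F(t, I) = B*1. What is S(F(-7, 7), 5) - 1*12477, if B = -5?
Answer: -12531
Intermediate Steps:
F(t, I) = 14 (F(t, I) = 9 - (-5) = 9 - 1*(-5) = 9 + 5 = 14)
S(v, o) = -54
S(F(-7, 7), 5) - 1*12477 = -54 - 1*12477 = -54 - 12477 = -12531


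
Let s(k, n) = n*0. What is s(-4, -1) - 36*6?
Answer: -216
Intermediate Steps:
s(k, n) = 0
s(-4, -1) - 36*6 = 0 - 36*6 = 0 - 216 = -216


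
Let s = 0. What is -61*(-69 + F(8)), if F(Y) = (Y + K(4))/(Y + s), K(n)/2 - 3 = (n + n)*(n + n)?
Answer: 12505/4 ≈ 3126.3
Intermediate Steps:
K(n) = 6 + 8*n**2 (K(n) = 6 + 2*((n + n)*(n + n)) = 6 + 2*((2*n)*(2*n)) = 6 + 2*(4*n**2) = 6 + 8*n**2)
F(Y) = (134 + Y)/Y (F(Y) = (Y + (6 + 8*4**2))/(Y + 0) = (Y + (6 + 8*16))/Y = (Y + (6 + 128))/Y = (Y + 134)/Y = (134 + Y)/Y)
-61*(-69 + F(8)) = -61*(-69 + (134 + 8)/8) = -61*(-69 + (1/8)*142) = -61*(-69 + 71/4) = -61*(-205/4) = 12505/4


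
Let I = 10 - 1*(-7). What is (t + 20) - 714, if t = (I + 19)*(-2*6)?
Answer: -1126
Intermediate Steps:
I = 17 (I = 10 + 7 = 17)
t = -432 (t = (17 + 19)*(-2*6) = 36*(-12) = -432)
(t + 20) - 714 = (-432 + 20) - 714 = -412 - 714 = -1126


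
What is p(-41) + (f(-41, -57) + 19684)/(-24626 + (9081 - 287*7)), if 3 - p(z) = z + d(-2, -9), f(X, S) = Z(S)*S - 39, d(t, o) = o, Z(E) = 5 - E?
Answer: 914251/17554 ≈ 52.082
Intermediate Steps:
f(X, S) = -39 + S*(5 - S) (f(X, S) = (5 - S)*S - 39 = S*(5 - S) - 39 = -39 + S*(5 - S))
p(z) = 12 - z (p(z) = 3 - (z - 9) = 3 - (-9 + z) = 3 + (9 - z) = 12 - z)
p(-41) + (f(-41, -57) + 19684)/(-24626 + (9081 - 287*7)) = (12 - 1*(-41)) + ((-39 - 1*(-57)*(-5 - 57)) + 19684)/(-24626 + (9081 - 287*7)) = (12 + 41) + ((-39 - 1*(-57)*(-62)) + 19684)/(-24626 + (9081 - 2009)) = 53 + ((-39 - 3534) + 19684)/(-24626 + 7072) = 53 + (-3573 + 19684)/(-17554) = 53 + 16111*(-1/17554) = 53 - 16111/17554 = 914251/17554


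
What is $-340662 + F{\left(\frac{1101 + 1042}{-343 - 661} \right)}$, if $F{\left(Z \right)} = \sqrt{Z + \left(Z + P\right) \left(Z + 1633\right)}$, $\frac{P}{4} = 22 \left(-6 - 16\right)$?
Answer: $-340662 + \frac{i \sqrt{3186176120615}}{1004} \approx -3.4066 \cdot 10^{5} + 1777.9 i$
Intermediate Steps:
$P = -1936$ ($P = 4 \cdot 22 \left(-6 - 16\right) = 4 \cdot 22 \left(-22\right) = 4 \left(-484\right) = -1936$)
$F{\left(Z \right)} = \sqrt{Z + \left(-1936 + Z\right) \left(1633 + Z\right)}$ ($F{\left(Z \right)} = \sqrt{Z + \left(Z - 1936\right) \left(Z + 1633\right)} = \sqrt{Z + \left(-1936 + Z\right) \left(1633 + Z\right)}$)
$-340662 + F{\left(\frac{1101 + 1042}{-343 - 661} \right)} = -340662 + \sqrt{-3161488 + \left(\frac{1101 + 1042}{-343 - 661}\right)^{2} - 302 \frac{1101 + 1042}{-343 - 661}} = -340662 + \sqrt{-3161488 + \left(\frac{2143}{-1004}\right)^{2} - 302 \frac{2143}{-1004}} = -340662 + \sqrt{-3161488 + \left(2143 \left(- \frac{1}{1004}\right)\right)^{2} - 302 \cdot 2143 \left(- \frac{1}{1004}\right)} = -340662 + \sqrt{-3161488 + \left(- \frac{2143}{1004}\right)^{2} - - \frac{323593}{502}} = -340662 + \sqrt{-3161488 + \frac{4592449}{1008016} + \frac{323593}{502}} = -340662 + \sqrt{- \frac{3186176120615}{1008016}} = -340662 + \frac{i \sqrt{3186176120615}}{1004}$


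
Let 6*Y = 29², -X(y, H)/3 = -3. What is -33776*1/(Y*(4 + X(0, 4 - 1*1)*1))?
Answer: -202656/10933 ≈ -18.536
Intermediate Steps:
X(y, H) = 9 (X(y, H) = -3*(-3) = 9)
Y = 841/6 (Y = (⅙)*29² = (⅙)*841 = 841/6 ≈ 140.17)
-33776*1/(Y*(4 + X(0, 4 - 1*1)*1)) = -33776*6/(841*(4 + 9*1)) = -33776*6/(841*(4 + 9)) = -33776/((841/6)*13) = -33776/10933/6 = -33776*6/10933 = -202656/10933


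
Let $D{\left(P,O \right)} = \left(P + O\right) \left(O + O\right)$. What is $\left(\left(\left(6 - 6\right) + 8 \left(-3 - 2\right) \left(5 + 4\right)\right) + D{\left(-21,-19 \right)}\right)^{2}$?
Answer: $1345600$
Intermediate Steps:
$D{\left(P,O \right)} = 2 O \left(O + P\right)$ ($D{\left(P,O \right)} = \left(O + P\right) 2 O = 2 O \left(O + P\right)$)
$\left(\left(\left(6 - 6\right) + 8 \left(-3 - 2\right) \left(5 + 4\right)\right) + D{\left(-21,-19 \right)}\right)^{2} = \left(\left(\left(6 - 6\right) + 8 \left(-3 - 2\right) \left(5 + 4\right)\right) + 2 \left(-19\right) \left(-19 - 21\right)\right)^{2} = \left(\left(\left(6 - 6\right) + 8 \left(\left(-5\right) 9\right)\right) + 2 \left(-19\right) \left(-40\right)\right)^{2} = \left(\left(0 + 8 \left(-45\right)\right) + 1520\right)^{2} = \left(\left(0 - 360\right) + 1520\right)^{2} = \left(-360 + 1520\right)^{2} = 1160^{2} = 1345600$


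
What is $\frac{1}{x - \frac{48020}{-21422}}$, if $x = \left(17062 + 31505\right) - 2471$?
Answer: $\frac{10711}{493758266} \approx 2.1693 \cdot 10^{-5}$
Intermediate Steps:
$x = 46096$ ($x = 48567 - 2471 = 46096$)
$\frac{1}{x - \frac{48020}{-21422}} = \frac{1}{46096 - \frac{48020}{-21422}} = \frac{1}{46096 - - \frac{24010}{10711}} = \frac{1}{46096 + \frac{24010}{10711}} = \frac{1}{\frac{493758266}{10711}} = \frac{10711}{493758266}$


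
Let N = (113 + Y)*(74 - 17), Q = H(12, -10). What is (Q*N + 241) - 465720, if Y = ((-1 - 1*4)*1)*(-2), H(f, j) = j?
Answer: -535589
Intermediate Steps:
Q = -10
Y = 10 (Y = ((-1 - 4)*1)*(-2) = -5*1*(-2) = -5*(-2) = 10)
N = 7011 (N = (113 + 10)*(74 - 17) = 123*57 = 7011)
(Q*N + 241) - 465720 = (-10*7011 + 241) - 465720 = (-70110 + 241) - 465720 = -69869 - 465720 = -535589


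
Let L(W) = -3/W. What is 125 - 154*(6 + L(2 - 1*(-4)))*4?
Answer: -3263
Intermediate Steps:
125 - 154*(6 + L(2 - 1*(-4)))*4 = 125 - 154*(6 - 3/(2 - 1*(-4)))*4 = 125 - 154*(6 - 3/(2 + 4))*4 = 125 - 154*(6 - 3/6)*4 = 125 - 154*(6 - 3*⅙)*4 = 125 - 154*(6 - ½)*4 = 125 - 847*4 = 125 - 154*22 = 125 - 3388 = -3263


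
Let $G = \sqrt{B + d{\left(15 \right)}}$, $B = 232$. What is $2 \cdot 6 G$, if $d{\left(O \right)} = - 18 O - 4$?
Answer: $12 i \sqrt{42} \approx 77.769 i$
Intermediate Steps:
$d{\left(O \right)} = -4 - 18 O$
$G = i \sqrt{42}$ ($G = \sqrt{232 - 274} = \sqrt{-42} = i \sqrt{42} \approx 6.4807 i$)
$2 \cdot 6 G = 2 \cdot 6 i \sqrt{42} = 12 i \sqrt{42}$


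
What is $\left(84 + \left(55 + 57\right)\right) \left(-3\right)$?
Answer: $-588$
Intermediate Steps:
$\left(84 + \left(55 + 57\right)\right) \left(-3\right) = \left(84 + 112\right) \left(-3\right) = 196 \left(-3\right) = -588$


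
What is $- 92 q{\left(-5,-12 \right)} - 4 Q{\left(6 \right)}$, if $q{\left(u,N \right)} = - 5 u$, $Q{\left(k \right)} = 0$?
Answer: $-2300$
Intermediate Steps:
$- 92 q{\left(-5,-12 \right)} - 4 Q{\left(6 \right)} = - 92 \left(\left(-5\right) \left(-5\right)\right) - 0 = \left(-92\right) 25 + 0 = -2300 + 0 = -2300$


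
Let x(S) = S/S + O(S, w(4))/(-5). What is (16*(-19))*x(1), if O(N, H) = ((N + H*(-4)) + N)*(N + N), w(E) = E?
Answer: -10032/5 ≈ -2006.4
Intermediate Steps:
O(N, H) = 2*N*(-4*H + 2*N) (O(N, H) = ((N - 4*H) + N)*(2*N) = (-4*H + 2*N)*(2*N) = 2*N*(-4*H + 2*N))
x(S) = 1 - 4*S*(-8 + S)/5 (x(S) = S/S + (4*S*(S - 2*4))/(-5) = 1 + (4*S*(S - 8))*(-1/5) = 1 + (4*S*(-8 + S))*(-1/5) = 1 - 4*S*(-8 + S)/5)
(16*(-19))*x(1) = (16*(-19))*(1 - 4/5*1*(-8 + 1)) = -304*(1 - 4/5*1*(-7)) = -304*(1 + 28/5) = -304*33/5 = -10032/5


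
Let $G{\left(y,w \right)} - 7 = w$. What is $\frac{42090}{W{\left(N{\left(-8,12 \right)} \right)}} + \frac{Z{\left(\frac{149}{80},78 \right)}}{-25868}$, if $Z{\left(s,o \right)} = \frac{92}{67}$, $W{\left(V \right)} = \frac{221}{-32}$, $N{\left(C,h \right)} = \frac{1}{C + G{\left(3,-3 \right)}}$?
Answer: $- \frac{583588293403}{95756869} \approx -6094.5$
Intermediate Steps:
$G{\left(y,w \right)} = 7 + w$
$N{\left(C,h \right)} = \frac{1}{4 + C}$ ($N{\left(C,h \right)} = \frac{1}{C + \left(7 - 3\right)} = \frac{1}{C + 4} = \frac{1}{4 + C}$)
$W{\left(V \right)} = - \frac{221}{32}$ ($W{\left(V \right)} = 221 \left(- \frac{1}{32}\right) = - \frac{221}{32}$)
$Z{\left(s,o \right)} = \frac{92}{67}$ ($Z{\left(s,o \right)} = 92 \cdot \frac{1}{67} = \frac{92}{67}$)
$\frac{42090}{W{\left(N{\left(-8,12 \right)} \right)}} + \frac{Z{\left(\frac{149}{80},78 \right)}}{-25868} = \frac{42090}{- \frac{221}{32}} + \frac{92}{67 \left(-25868\right)} = 42090 \left(- \frac{32}{221}\right) + \frac{92}{67} \left(- \frac{1}{25868}\right) = - \frac{1346880}{221} - \frac{23}{433289} = - \frac{583588293403}{95756869}$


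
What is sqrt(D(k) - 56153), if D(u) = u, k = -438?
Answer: I*sqrt(56591) ≈ 237.89*I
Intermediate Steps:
sqrt(D(k) - 56153) = sqrt(-438 - 56153) = sqrt(-56591) = I*sqrt(56591)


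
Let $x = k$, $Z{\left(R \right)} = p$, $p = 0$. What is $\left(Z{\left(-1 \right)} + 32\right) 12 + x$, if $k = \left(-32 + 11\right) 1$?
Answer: $363$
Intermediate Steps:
$k = -21$ ($k = \left(-21\right) 1 = -21$)
$Z{\left(R \right)} = 0$
$x = -21$
$\left(Z{\left(-1 \right)} + 32\right) 12 + x = \left(0 + 32\right) 12 - 21 = 32 \cdot 12 - 21 = 384 - 21 = 363$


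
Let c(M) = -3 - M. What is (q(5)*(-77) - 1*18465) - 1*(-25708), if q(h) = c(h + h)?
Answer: 8244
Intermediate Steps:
q(h) = -3 - 2*h (q(h) = -3 - (h + h) = -3 - 2*h)
(q(5)*(-77) - 1*18465) - 1*(-25708) = ((-3 - 2*5)*(-77) - 1*18465) - 1*(-25708) = ((-3 - 10)*(-77) - 18465) + 25708 = (-13*(-77) - 18465) + 25708 = (1001 - 18465) + 25708 = -17464 + 25708 = 8244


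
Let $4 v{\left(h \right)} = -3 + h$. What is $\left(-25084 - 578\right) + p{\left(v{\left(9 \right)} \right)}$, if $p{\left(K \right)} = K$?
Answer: $- \frac{51321}{2} \approx -25661.0$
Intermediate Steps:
$v{\left(h \right)} = - \frac{3}{4} + \frac{h}{4}$ ($v{\left(h \right)} = \frac{-3 + h}{4} = - \frac{3}{4} + \frac{h}{4}$)
$\left(-25084 - 578\right) + p{\left(v{\left(9 \right)} \right)} = \left(-25084 - 578\right) + \left(- \frac{3}{4} + \frac{1}{4} \cdot 9\right) = -25662 + \left(- \frac{3}{4} + \frac{9}{4}\right) = -25662 + \frac{3}{2} = - \frac{51321}{2}$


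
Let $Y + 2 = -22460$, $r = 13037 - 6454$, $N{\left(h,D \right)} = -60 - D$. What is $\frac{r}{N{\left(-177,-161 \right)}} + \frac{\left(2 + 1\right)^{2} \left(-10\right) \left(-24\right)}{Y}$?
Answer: $\frac{73824593}{1134331} \approx 65.082$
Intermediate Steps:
$r = 6583$
$Y = -22462$ ($Y = -2 - 22460 = -22462$)
$\frac{r}{N{\left(-177,-161 \right)}} + \frac{\left(2 + 1\right)^{2} \left(-10\right) \left(-24\right)}{Y} = \frac{6583}{-60 - -161} + \frac{\left(2 + 1\right)^{2} \left(-10\right) \left(-24\right)}{-22462} = \frac{6583}{-60 + 161} + 3^{2} \left(-10\right) \left(-24\right) \left(- \frac{1}{22462}\right) = \frac{6583}{101} + 9 \left(-10\right) \left(-24\right) \left(- \frac{1}{22462}\right) = 6583 \cdot \frac{1}{101} + \left(-90\right) \left(-24\right) \left(- \frac{1}{22462}\right) = \frac{6583}{101} + 2160 \left(- \frac{1}{22462}\right) = \frac{6583}{101} - \frac{1080}{11231} = \frac{73824593}{1134331}$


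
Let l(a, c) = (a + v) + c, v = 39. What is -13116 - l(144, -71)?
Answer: -13228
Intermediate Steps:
l(a, c) = 39 + a + c (l(a, c) = (a + 39) + c = (39 + a) + c = 39 + a + c)
-13116 - l(144, -71) = -13116 - (39 + 144 - 71) = -13116 - 1*112 = -13116 - 112 = -13228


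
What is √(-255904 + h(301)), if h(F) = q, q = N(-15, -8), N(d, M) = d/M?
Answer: I*√4094434/4 ≈ 505.87*I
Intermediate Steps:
q = 15/8 (q = -15/(-8) = -15*(-⅛) = 15/8 ≈ 1.8750)
h(F) = 15/8
√(-255904 + h(301)) = √(-255904 + 15/8) = √(-2047217/8) = I*√4094434/4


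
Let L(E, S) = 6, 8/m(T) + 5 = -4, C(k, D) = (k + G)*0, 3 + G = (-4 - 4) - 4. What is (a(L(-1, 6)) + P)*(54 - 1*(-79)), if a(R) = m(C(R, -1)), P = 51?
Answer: 59983/9 ≈ 6664.8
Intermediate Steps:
G = -15 (G = -3 + ((-4 - 4) - 4) = -3 + (-8 - 4) = -3 - 12 = -15)
C(k, D) = 0 (C(k, D) = (k - 15)*0 = (-15 + k)*0 = 0)
m(T) = -8/9 (m(T) = 8/(-5 - 4) = 8/(-9) = 8*(-⅑) = -8/9)
a(R) = -8/9
(a(L(-1, 6)) + P)*(54 - 1*(-79)) = (-8/9 + 51)*(54 - 1*(-79)) = 451*(54 + 79)/9 = (451/9)*133 = 59983/9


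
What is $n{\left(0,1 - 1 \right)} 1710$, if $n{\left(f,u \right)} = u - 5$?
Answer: $-8550$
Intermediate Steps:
$n{\left(f,u \right)} = -5 + u$ ($n{\left(f,u \right)} = u - 5 = -5 + u$)
$n{\left(0,1 - 1 \right)} 1710 = \left(-5 + \left(1 - 1\right)\right) 1710 = \left(-5 + 0\right) 1710 = \left(-5\right) 1710 = -8550$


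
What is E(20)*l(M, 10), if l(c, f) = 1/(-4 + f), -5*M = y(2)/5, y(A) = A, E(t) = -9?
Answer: -3/2 ≈ -1.5000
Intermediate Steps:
M = -2/25 (M = -2/(5*5) = -⅕*⅖ = -2/25 ≈ -0.080000)
E(20)*l(M, 10) = -9/(-4 + 10) = -9/6 = -9*⅙ = -3/2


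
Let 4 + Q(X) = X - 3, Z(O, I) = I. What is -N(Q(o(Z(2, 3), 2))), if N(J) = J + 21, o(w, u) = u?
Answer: -16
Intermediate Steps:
Q(X) = -7 + X (Q(X) = -4 + (X - 3) = -4 + (-3 + X) = -7 + X)
N(J) = 21 + J
-N(Q(o(Z(2, 3), 2))) = -(21 + (-7 + 2)) = -(21 - 5) = -1*16 = -16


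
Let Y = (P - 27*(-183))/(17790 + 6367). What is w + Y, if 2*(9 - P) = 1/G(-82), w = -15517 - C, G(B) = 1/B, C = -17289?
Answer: 6115885/3451 ≈ 1772.2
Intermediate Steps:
w = 1772 (w = -15517 - 1*(-17289) = -15517 + 17289 = 1772)
P = 50 (P = 9 - 1/(2*(1/(-82))) = 9 - 1/(2*(-1/82)) = 9 - ½*(-82) = 9 + 41 = 50)
Y = 713/3451 (Y = (50 - 27*(-183))/(17790 + 6367) = (50 + 4941)/24157 = 4991*(1/24157) = 713/3451 ≈ 0.20661)
w + Y = 1772 + 713/3451 = 6115885/3451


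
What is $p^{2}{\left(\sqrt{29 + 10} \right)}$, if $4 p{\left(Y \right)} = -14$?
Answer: $\frac{49}{4} \approx 12.25$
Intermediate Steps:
$p{\left(Y \right)} = - \frac{7}{2}$ ($p{\left(Y \right)} = \frac{1}{4} \left(-14\right) = - \frac{7}{2}$)
$p^{2}{\left(\sqrt{29 + 10} \right)} = \left(- \frac{7}{2}\right)^{2} = \frac{49}{4}$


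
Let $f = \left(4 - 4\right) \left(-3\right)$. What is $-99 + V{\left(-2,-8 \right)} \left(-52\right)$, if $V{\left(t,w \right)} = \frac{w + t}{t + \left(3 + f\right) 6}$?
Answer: $- \frac{133}{2} \approx -66.5$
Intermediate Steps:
$f = 0$ ($f = 0 \left(-3\right) = 0$)
$V{\left(t,w \right)} = \frac{t + w}{18 + t}$ ($V{\left(t,w \right)} = \frac{w + t}{t + \left(3 + 0\right) 6} = \frac{t + w}{t + 3 \cdot 6} = \frac{t + w}{t + 18} = \frac{t + w}{18 + t}$)
$-99 + V{\left(-2,-8 \right)} \left(-52\right) = -99 + \frac{-2 - 8}{18 - 2} \left(-52\right) = -99 + \frac{1}{16} \left(-10\right) \left(-52\right) = -99 - - \frac{65}{2} = -99 + \frac{65}{2} = - \frac{133}{2}$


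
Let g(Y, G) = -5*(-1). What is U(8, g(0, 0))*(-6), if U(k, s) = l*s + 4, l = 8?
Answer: -264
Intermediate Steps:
g(Y, G) = 5
U(k, s) = 4 + 8*s (U(k, s) = 8*s + 4 = 4 + 8*s)
U(8, g(0, 0))*(-6) = (4 + 8*5)*(-6) = (4 + 40)*(-6) = 44*(-6) = -264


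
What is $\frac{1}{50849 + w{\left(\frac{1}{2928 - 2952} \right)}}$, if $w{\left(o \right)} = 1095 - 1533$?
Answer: $\frac{1}{50411} \approx 1.9837 \cdot 10^{-5}$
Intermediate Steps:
$w{\left(o \right)} = -438$ ($w{\left(o \right)} = 1095 - 1533 = -438$)
$\frac{1}{50849 + w{\left(\frac{1}{2928 - 2952} \right)}} = \frac{1}{50849 - 438} = \frac{1}{50411}$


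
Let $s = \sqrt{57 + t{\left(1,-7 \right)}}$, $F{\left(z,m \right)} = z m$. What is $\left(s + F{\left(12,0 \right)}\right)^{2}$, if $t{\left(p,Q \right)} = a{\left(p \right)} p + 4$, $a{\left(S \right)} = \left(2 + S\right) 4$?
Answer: $73$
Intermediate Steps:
$F{\left(z,m \right)} = m z$
$a{\left(S \right)} = 8 + 4 S$
$t{\left(p,Q \right)} = 4 + p \left(8 + 4 p\right)$ ($t{\left(p,Q \right)} = \left(8 + 4 p\right) p + 4 = p \left(8 + 4 p\right) + 4 = 4 + p \left(8 + 4 p\right)$)
$s = \sqrt{73}$ ($s = \sqrt{57 + \left(4 + 4 \cdot 1 \left(2 + 1\right)\right)} = \sqrt{57 + \left(4 + 4 \cdot 1 \cdot 3\right)} = \sqrt{57 + \left(4 + 12\right)} = \sqrt{57 + 16} = \sqrt{73} \approx 8.544$)
$\left(s + F{\left(12,0 \right)}\right)^{2} = \left(\sqrt{73} + 0 \cdot 12\right)^{2} = \left(\sqrt{73} + 0\right)^{2} = \left(\sqrt{73}\right)^{2} = 73$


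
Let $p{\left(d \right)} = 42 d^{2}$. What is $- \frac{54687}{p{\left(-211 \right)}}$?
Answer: $- \frac{18229}{623294} \approx -0.029246$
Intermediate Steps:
$- \frac{54687}{p{\left(-211 \right)}} = - \frac{54687}{42 \left(-211\right)^{2}} = - \frac{54687}{42 \cdot 44521} = - \frac{54687}{1869882} = \left(-54687\right) \frac{1}{1869882} = - \frac{18229}{623294}$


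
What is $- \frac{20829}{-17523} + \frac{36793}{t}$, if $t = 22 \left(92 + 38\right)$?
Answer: $\frac{21342263}{1518660} \approx 14.053$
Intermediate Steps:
$t = 2860$ ($t = 22 \cdot 130 = 2860$)
$- \frac{20829}{-17523} + \frac{36793}{t} = - \frac{20829}{-17523} + \frac{36793}{2860} = \left(-20829\right) \left(- \frac{1}{17523}\right) + 36793 \cdot \frac{1}{2860} = \frac{6943}{5841} + \frac{36793}{2860} = \frac{21342263}{1518660}$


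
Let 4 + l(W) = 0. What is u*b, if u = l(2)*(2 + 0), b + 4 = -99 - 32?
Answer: 1080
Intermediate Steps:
l(W) = -4 (l(W) = -4 + 0 = -4)
b = -135 (b = -4 + (-99 - 32) = -4 - 131 = -135)
u = -8 (u = -4*(2 + 0) = -4*2 = -8)
u*b = -8*(-135) = 1080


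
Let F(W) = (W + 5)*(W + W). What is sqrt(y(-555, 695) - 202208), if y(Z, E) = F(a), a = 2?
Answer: 2*I*sqrt(50545) ≈ 449.64*I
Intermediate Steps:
F(W) = 2*W*(5 + W) (F(W) = (5 + W)*(2*W) = 2*W*(5 + W))
y(Z, E) = 28 (y(Z, E) = 2*2*(5 + 2) = 2*2*7 = 28)
sqrt(y(-555, 695) - 202208) = sqrt(28 - 202208) = sqrt(-202180) = 2*I*sqrt(50545)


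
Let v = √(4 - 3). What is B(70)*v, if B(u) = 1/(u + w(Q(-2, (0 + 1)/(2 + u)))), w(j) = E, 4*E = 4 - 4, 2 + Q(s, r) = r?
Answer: 1/70 ≈ 0.014286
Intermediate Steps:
Q(s, r) = -2 + r
v = 1 (v = √1 = 1)
E = 0 (E = (4 - 4)/4 = (¼)*0 = 0)
w(j) = 0
B(u) = 1/u (B(u) = 1/(u + 0) = 1/u)
B(70)*v = 1/70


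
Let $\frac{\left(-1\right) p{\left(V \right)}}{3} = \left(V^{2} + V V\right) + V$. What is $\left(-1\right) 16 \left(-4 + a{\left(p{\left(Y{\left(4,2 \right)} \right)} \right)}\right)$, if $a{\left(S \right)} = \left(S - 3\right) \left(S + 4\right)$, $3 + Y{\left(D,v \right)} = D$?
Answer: $-896$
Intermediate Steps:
$Y{\left(D,v \right)} = -3 + D$
$p{\left(V \right)} = - 6 V^{2} - 3 V$ ($p{\left(V \right)} = - 3 \left(\left(V^{2} + V V\right) + V\right) = - 3 \left(\left(V^{2} + V^{2}\right) + V\right) = - 3 \left(2 V^{2} + V\right) = - 3 \left(V + 2 V^{2}\right) = - 6 V^{2} - 3 V$)
$a{\left(S \right)} = \left(-3 + S\right) \left(4 + S\right)$
$\left(-1\right) 16 \left(-4 + a{\left(p{\left(Y{\left(4,2 \right)} \right)} \right)}\right) = \left(-1\right) 16 \left(-4 - \left(12 - 9 \left(1 + 2 \left(-3 + 4\right)\right)^{2} \left(-3 + 4\right)^{2} + 3 \left(-3 + 4\right) \left(1 + 2 \left(-3 + 4\right)\right)\right)\right) = - 16 \left(-4 - \left(12 - 9 \left(1 + 2 \cdot 1\right)^{2} + 3 \left(1 + 2 \cdot 1\right)\right)\right) = - 16 \left(-4 - \left(12 - 9 \left(1 + 2\right)^{2} + 3 \left(1 + 2\right)\right)\right) = - 16 \left(-4 - \left(12 - 81 + 9\right)\right) = - 16 \left(-4 - \left(21 - 81\right)\right) = - 16 \left(-4 - -60\right) = - 16 \left(-4 + 60\right) = \left(-16\right) 56 = -896$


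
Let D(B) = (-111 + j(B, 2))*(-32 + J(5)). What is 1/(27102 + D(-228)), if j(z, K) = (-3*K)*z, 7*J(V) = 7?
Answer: -1/11865 ≈ -8.4282e-5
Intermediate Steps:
J(V) = 1 (J(V) = (1/7)*7 = 1)
j(z, K) = -3*K*z
D(B) = 3441 + 186*B (D(B) = (-111 - 3*2*B)*(-32 + 1) = (-111 - 6*B)*(-31) = 3441 + 186*B)
1/(27102 + D(-228)) = 1/(27102 + (3441 + 186*(-228))) = 1/(27102 + (3441 - 42408)) = 1/(27102 - 38967) = 1/(-11865) = -1/11865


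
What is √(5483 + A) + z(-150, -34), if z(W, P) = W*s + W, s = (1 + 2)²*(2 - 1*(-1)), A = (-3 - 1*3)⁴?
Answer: -4200 + √6779 ≈ -4117.7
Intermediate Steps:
A = 1296 (A = (-3 - 3)⁴ = (-6)⁴ = 1296)
s = 27 (s = 3²*(2 + 1) = 9*3 = 27)
z(W, P) = 28*W (z(W, P) = W*27 + W = 27*W + W = 28*W)
√(5483 + A) + z(-150, -34) = √(5483 + 1296) + 28*(-150) = √6779 - 4200 = -4200 + √6779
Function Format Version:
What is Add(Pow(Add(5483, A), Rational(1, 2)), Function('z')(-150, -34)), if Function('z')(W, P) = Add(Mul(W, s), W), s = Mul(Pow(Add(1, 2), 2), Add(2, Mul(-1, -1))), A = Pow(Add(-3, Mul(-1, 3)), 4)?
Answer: Add(-4200, Pow(6779, Rational(1, 2))) ≈ -4117.7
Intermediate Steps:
A = 1296 (A = Pow(Add(-3, -3), 4) = Pow(-6, 4) = 1296)
s = 27 (s = Mul(Pow(3, 2), Add(2, 1)) = Mul(9, 3) = 27)
Function('z')(W, P) = Mul(28, W) (Function('z')(W, P) = Add(Mul(W, 27), W) = Add(Mul(27, W), W) = Mul(28, W))
Add(Pow(Add(5483, A), Rational(1, 2)), Function('z')(-150, -34)) = Add(Pow(Add(5483, 1296), Rational(1, 2)), Mul(28, -150)) = Add(Pow(6779, Rational(1, 2)), -4200) = Add(-4200, Pow(6779, Rational(1, 2)))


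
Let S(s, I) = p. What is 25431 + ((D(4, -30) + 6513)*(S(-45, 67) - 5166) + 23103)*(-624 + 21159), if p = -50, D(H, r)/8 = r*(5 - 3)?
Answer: -645723562944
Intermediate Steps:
D(H, r) = 16*r (D(H, r) = 8*(r*(5 - 3)) = 8*(r*2) = 8*(2*r) = 16*r)
S(s, I) = -50
25431 + ((D(4, -30) + 6513)*(S(-45, 67) - 5166) + 23103)*(-624 + 21159) = 25431 + ((16*(-30) + 6513)*(-50 - 5166) + 23103)*(-624 + 21159) = 25431 + ((-480 + 6513)*(-5216) + 23103)*20535 = 25431 + (6033*(-5216) + 23103)*20535 = 25431 + (-31468128 + 23103)*20535 = 25431 - 31445025*20535 = 25431 - 645723588375 = -645723562944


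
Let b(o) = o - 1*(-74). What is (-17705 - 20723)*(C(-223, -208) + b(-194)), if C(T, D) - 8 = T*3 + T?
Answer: 38581712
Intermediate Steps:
b(o) = 74 + o (b(o) = o + 74 = 74 + o)
C(T, D) = 8 + 4*T (C(T, D) = 8 + (T*3 + T) = 8 + (3*T + T) = 8 + 4*T)
(-17705 - 20723)*(C(-223, -208) + b(-194)) = (-17705 - 20723)*((8 + 4*(-223)) + (74 - 194)) = -38428*((8 - 892) - 120) = -38428*(-884 - 120) = -38428*(-1004) = 38581712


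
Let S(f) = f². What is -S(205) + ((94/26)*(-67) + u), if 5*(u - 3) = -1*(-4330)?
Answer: -538177/13 ≈ -41398.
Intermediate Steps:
u = 869 (u = 3 + (-1*(-4330))/5 = 3 + (⅕)*4330 = 3 + 866 = 869)
-S(205) + ((94/26)*(-67) + u) = -1*205² + ((94/26)*(-67) + 869) = -1*42025 + ((94*(1/26))*(-67) + 869) = -42025 + ((47/13)*(-67) + 869) = -42025 + (-3149/13 + 869) = -42025 + 8148/13 = -538177/13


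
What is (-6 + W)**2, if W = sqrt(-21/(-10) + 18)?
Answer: (60 - sqrt(2010))**2/100 ≈ 2.3004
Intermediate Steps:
W = sqrt(2010)/10 (W = sqrt(-21*(-1/10) + 18) = sqrt(21/10 + 18) = sqrt(201/10) = sqrt(2010)/10 ≈ 4.4833)
(-6 + W)**2 = (-6 + sqrt(2010)/10)**2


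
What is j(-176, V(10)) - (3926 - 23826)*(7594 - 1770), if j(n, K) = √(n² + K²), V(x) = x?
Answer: 115897600 + 2*√7769 ≈ 1.1590e+8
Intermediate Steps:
j(n, K) = √(K² + n²)
j(-176, V(10)) - (3926 - 23826)*(7594 - 1770) = √(10² + (-176)²) - (3926 - 23826)*(7594 - 1770) = √(100 + 30976) - (-19900)*5824 = √31076 - 1*(-115897600) = 2*√7769 + 115897600 = 115897600 + 2*√7769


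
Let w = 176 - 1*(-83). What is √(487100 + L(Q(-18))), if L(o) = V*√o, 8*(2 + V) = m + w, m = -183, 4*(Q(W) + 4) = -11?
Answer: √(1948400 + 45*I*√3)/2 ≈ 697.93 + 0.01396*I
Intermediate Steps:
Q(W) = -27/4 (Q(W) = -4 + (¼)*(-11) = -4 - 11/4 = -27/4)
w = 259 (w = 176 + 83 = 259)
V = 15/2 (V = -2 + (-183 + 259)/8 = -2 + (⅛)*76 = -2 + 19/2 = 15/2 ≈ 7.5000)
L(o) = 15*√o/2
√(487100 + L(Q(-18))) = √(487100 + 15*√(-27/4)/2) = √(487100 + 15*(3*I*√3/2)/2) = √(487100 + 45*I*√3/4)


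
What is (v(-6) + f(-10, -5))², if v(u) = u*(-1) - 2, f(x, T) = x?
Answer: 36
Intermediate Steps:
v(u) = -2 - u (v(u) = -u - 2 = -2 - u)
(v(-6) + f(-10, -5))² = ((-2 - 1*(-6)) - 10)² = ((-2 + 6) - 10)² = (4 - 10)² = (-6)² = 36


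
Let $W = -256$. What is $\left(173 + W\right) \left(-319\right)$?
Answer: $26477$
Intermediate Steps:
$\left(173 + W\right) \left(-319\right) = \left(173 - 256\right) \left(-319\right) = \left(-83\right) \left(-319\right) = 26477$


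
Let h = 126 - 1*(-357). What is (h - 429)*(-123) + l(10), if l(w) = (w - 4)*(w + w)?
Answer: -6522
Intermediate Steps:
l(w) = 2*w*(-4 + w) (l(w) = (-4 + w)*(2*w) = 2*w*(-4 + w))
h = 483 (h = 126 + 357 = 483)
(h - 429)*(-123) + l(10) = (483 - 429)*(-123) + 2*10*(-4 + 10) = 54*(-123) + 2*10*6 = -6642 + 120 = -6522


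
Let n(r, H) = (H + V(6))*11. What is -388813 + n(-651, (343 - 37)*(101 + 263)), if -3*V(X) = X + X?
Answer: 836367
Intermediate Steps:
V(X) = -2*X/3 (V(X) = -(X + X)/3 = -2*X/3)
n(r, H) = -44 + 11*H (n(r, H) = (H - 2/3*6)*11 = (H - 4)*11 = (-4 + H)*11 = -44 + 11*H)
-388813 + n(-651, (343 - 37)*(101 + 263)) = -388813 + (-44 + 11*((343 - 37)*(101 + 263))) = -388813 + (-44 + 11*(306*364)) = -388813 + (-44 + 11*111384) = -388813 + (-44 + 1225224) = -388813 + 1225180 = 836367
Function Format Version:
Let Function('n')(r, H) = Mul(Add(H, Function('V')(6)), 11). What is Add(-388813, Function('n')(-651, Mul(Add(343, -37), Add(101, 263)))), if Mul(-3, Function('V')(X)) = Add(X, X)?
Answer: 836367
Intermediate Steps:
Function('V')(X) = Mul(Rational(-2, 3), X) (Function('V')(X) = Mul(Rational(-1, 3), Add(X, X)) = Mul(Rational(-1, 3), Mul(2, X)) = Mul(Rational(-2, 3), X))
Function('n')(r, H) = Add(-44, Mul(11, H)) (Function('n')(r, H) = Mul(Add(H, Mul(Rational(-2, 3), 6)), 11) = Mul(Add(H, -4), 11) = Mul(Add(-4, H), 11) = Add(-44, Mul(11, H)))
Add(-388813, Function('n')(-651, Mul(Add(343, -37), Add(101, 263)))) = Add(-388813, Add(-44, Mul(11, Mul(Add(343, -37), Add(101, 263))))) = Add(-388813, Add(-44, Mul(11, Mul(306, 364)))) = Add(-388813, Add(-44, Mul(11, 111384))) = Add(-388813, Add(-44, 1225224)) = Add(-388813, 1225180) = 836367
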